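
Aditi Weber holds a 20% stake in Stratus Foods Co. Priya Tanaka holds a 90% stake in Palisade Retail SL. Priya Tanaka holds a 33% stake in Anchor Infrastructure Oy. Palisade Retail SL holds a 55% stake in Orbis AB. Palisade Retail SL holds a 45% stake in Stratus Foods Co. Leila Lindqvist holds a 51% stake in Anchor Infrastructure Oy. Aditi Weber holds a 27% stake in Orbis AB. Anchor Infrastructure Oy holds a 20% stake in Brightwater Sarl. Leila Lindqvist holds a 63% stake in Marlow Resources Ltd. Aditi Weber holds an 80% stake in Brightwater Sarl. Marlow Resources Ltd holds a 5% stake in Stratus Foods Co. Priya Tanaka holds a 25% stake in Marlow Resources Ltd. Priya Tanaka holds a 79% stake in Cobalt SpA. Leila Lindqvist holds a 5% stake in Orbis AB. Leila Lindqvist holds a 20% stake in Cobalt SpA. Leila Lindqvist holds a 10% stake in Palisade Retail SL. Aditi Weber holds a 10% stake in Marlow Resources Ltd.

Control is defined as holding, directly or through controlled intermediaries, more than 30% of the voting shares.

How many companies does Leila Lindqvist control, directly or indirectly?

Leila holds 51% of Anchor, so Leila controls Anchor.
Leila holds 63% of Marlow, so Leila controls Marlow.
No other company's threshold is met.
Leila controls 2 companies.

2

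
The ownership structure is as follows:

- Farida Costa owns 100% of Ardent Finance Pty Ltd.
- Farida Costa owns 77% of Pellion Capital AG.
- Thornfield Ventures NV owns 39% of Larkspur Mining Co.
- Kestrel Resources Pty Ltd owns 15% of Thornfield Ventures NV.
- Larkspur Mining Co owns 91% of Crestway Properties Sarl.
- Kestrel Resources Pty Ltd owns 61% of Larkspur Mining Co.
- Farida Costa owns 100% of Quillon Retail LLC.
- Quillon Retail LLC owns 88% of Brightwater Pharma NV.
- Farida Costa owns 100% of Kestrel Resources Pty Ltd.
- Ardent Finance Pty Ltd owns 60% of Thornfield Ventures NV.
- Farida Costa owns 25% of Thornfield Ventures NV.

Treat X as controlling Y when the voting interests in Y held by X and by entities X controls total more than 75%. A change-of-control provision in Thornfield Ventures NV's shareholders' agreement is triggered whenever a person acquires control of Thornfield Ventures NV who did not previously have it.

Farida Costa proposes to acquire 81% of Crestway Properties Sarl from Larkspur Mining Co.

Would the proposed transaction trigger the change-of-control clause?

No

The purchase adds only to Farida's holdings (Larkspur's stake shrinks), so Farida is the only person who could newly come to control Thornfield.
Farida holds 100% of Ardent, so Farida controls Ardent.
Farida holds 100% of Kestrel, so Farida controls Kestrel.
Kestrel and Ardent and Farida together hold 15% + 60% + 25% = 100% of Thornfield, so Farida controls Thornfield.
So Farida already controls Thornfield before the transaction.
After the purchase, Farida holds 81% of Crestway directly, and Larkspur's stake falls to 10%.
Farida controlled Thornfield already, so this is not a new person acquiring control; every other person's position is unchanged or reduced.
No new person acquires control, so the clause is not triggered.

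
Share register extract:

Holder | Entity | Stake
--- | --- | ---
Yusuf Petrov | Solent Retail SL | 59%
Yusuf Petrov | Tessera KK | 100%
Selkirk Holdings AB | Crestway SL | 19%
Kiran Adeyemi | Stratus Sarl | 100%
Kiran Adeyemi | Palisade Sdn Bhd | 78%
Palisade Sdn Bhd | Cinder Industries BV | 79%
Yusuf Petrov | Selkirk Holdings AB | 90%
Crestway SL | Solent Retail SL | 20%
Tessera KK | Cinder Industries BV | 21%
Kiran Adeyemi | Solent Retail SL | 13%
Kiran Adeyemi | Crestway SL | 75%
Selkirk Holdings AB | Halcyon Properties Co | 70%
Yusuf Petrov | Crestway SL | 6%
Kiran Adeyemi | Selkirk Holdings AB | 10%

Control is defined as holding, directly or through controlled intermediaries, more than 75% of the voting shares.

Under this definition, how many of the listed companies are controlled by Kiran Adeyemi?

3

Kiran holds 78% of Palisade, so Kiran controls Palisade.
Palisade holds 79% of Cinder, so Kiran controls Cinder.
Kiran holds 100% of Stratus, so Kiran controls Stratus.
No other company's threshold is met.
Kiran controls 3 companies.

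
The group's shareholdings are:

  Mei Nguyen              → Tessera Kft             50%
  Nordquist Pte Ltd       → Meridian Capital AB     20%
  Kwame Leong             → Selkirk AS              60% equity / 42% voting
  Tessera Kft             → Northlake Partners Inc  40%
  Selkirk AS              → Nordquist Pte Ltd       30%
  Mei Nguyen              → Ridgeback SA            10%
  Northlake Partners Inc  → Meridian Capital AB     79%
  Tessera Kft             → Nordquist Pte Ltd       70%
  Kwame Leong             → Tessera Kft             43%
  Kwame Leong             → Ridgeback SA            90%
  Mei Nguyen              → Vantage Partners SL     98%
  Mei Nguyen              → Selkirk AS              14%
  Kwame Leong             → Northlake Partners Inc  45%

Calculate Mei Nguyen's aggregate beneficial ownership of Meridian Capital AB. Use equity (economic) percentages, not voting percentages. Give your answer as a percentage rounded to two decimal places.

Mei reaches Meridian along 3 paths.
Via Tessera → Northlake: 50% × 40% × 79% = 15.8%.
Via Selkirk → Nordquist: 14% × 30% × 20% = 0.84%.
Via Tessera → Nordquist: 50% × 70% × 20% = 7%.
Total: 15.8% + 0.84% + 7% = 23.64%.

23.64%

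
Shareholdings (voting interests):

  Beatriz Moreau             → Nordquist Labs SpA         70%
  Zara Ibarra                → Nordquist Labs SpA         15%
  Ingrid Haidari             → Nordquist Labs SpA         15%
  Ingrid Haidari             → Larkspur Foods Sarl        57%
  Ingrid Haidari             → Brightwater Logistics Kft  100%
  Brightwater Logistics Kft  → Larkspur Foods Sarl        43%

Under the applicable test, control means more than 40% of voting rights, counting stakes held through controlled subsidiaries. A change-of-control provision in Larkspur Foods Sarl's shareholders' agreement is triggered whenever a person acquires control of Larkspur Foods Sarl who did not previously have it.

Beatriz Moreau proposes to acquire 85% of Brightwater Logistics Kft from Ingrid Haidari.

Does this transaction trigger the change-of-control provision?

The purchase adds only to Beatriz's holdings (Ingrid's stake shrinks), so Beatriz is the only person who could newly come to control Larkspur.
Beatriz holds 70% of Nordquist, so Beatriz controls Nordquist.
Neither Beatriz nor any entity Beatriz controls holds any voting interest in Larkspur.
So before the transaction, Beatriz does not control Larkspur.
After the purchase, Beatriz holds 85% of Brightwater directly, and Ingrid's stake falls to 15%.
Beatriz holds 85% of Brightwater, so Beatriz controls Brightwater.
Brightwater holds 43% of Larkspur, so Beatriz controls Larkspur.
Beatriz did not control Larkspur before and does after, so the clause is triggered.

Yes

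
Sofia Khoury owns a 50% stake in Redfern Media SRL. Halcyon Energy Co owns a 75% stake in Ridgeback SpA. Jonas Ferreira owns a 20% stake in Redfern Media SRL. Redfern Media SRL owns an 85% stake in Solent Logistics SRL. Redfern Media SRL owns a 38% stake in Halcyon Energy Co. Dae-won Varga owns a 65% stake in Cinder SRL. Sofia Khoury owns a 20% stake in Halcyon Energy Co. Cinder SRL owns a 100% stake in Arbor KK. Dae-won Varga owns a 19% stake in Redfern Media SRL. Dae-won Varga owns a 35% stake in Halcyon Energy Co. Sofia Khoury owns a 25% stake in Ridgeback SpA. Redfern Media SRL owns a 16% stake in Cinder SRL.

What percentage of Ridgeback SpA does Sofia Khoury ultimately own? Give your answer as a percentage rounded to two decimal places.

54.25%

Sofia reaches Ridgeback along 3 paths.
Via Redfern → Halcyon: 50% × 38% × 75% = 14.25%.
Via Halcyon: 20% × 75% = 15%.
Direct stake: 25% = 25%.
Total: 14.25% + 15% + 25% = 54.25%.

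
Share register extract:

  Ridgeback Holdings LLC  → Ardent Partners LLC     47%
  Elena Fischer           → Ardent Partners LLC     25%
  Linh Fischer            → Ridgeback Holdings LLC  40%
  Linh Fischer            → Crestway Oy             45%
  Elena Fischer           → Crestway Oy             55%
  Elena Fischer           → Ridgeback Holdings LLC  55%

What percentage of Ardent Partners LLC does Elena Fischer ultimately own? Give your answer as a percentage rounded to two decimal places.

50.85%

Elena reaches Ardent along 2 paths.
Via Ridgeback: 55% × 47% = 25.85%.
Direct stake: 25% = 25%.
Total: 25.85% + 25% = 50.85%.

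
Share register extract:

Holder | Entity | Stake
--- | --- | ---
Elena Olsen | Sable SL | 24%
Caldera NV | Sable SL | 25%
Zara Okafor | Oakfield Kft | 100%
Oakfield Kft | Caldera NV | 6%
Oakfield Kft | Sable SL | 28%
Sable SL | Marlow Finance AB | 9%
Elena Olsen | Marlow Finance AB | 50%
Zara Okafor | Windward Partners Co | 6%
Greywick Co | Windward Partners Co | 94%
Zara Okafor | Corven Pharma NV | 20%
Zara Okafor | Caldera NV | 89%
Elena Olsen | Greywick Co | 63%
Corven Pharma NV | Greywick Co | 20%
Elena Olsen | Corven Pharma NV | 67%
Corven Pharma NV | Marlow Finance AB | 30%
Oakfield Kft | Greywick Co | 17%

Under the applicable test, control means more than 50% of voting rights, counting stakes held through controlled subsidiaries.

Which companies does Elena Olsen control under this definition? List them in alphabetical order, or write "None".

Corven Pharma NV, Greywick Co, Marlow Finance AB, Windward Partners Co

Elena holds 67% of Corven, so Elena controls Corven.
Corven and Elena together hold 20% + 63% = 83% of Greywick, so Elena controls Greywick.
Greywick holds 94% of Windward, so Elena controls Windward.
Elena and Corven together hold 50% + 30% = 80% of Marlow, so Elena controls Marlow.
No other company's threshold is met.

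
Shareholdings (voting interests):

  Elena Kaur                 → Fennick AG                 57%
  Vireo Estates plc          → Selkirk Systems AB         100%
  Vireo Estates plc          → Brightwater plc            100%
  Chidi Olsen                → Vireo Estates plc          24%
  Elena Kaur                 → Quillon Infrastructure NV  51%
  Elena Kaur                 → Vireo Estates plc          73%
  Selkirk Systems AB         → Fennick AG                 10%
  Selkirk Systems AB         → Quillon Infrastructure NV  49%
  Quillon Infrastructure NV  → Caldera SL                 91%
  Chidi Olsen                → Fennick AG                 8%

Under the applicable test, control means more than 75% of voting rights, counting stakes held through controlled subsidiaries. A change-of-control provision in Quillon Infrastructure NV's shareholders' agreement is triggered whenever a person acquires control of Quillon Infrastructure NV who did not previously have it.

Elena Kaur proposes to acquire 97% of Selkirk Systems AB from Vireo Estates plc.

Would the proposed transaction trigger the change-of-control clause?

The purchase adds only to Elena's holdings (Vireo's stake shrinks), so Elena is the only person who could newly come to control Quillon.
Elena's largest direct stake is 73% in Vireo, which does not meet the threshold, so Elena controls no company.
In Quillon, Elena's side holds only 51%, not > 75%.
So before the transaction, Elena does not control Quillon.
After the purchase, Elena holds 97% of Selkirk directly, and Vireo's stake falls to 3%.
Elena holds 97% of Selkirk, so Elena controls Selkirk.
Elena and Selkirk together hold 51% + 49% = 100% of Quillon, so Elena controls Quillon.
Elena did not control Quillon before and does after, so the clause is triggered.

Yes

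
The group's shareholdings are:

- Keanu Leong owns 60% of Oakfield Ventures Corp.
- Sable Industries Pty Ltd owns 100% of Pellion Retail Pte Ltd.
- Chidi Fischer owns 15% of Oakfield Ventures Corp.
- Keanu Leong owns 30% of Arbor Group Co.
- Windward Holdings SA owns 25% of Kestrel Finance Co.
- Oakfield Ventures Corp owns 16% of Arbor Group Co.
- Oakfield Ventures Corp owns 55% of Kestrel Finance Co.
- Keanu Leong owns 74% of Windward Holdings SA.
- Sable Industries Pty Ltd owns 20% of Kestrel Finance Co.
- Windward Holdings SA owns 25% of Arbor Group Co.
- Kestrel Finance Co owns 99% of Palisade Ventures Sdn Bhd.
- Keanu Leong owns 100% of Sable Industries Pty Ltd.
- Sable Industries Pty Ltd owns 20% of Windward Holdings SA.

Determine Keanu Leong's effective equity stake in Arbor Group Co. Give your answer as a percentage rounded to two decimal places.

63.10%

Keanu reaches Arbor along 4 paths.
Direct stake: 30% = 30%.
Via Oakfield: 60% × 16% = 9.6%.
Via Sable → Windward: 100% × 20% × 25% = 5%.
Via Windward: 74% × 25% = 18.5%.
Total: 30% + 9.6% + 5% + 18.5% = 63.1%.
Rounded: 63.10%.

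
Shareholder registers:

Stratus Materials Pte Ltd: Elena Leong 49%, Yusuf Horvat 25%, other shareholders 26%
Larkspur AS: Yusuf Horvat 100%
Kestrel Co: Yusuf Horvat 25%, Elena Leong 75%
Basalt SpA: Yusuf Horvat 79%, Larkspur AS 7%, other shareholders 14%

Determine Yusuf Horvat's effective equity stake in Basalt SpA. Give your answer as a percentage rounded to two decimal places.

86.00%

Yusuf reaches Basalt along 2 paths.
Direct stake: 79% = 79%.
Via Larkspur: 100% × 7% = 7%.
Total: 79% + 7% = 86%.
Rounded: 86.00%.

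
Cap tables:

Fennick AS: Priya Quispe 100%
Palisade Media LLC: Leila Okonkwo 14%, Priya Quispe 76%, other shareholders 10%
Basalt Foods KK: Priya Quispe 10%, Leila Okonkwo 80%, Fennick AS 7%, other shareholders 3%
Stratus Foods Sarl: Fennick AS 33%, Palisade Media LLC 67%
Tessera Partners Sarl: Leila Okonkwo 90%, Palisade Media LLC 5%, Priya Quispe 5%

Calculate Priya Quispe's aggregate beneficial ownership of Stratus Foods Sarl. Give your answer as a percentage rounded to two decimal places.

83.92%

Priya reaches Stratus along 2 paths.
Via Fennick: 100% × 33% = 33%.
Via Palisade: 76% × 67% = 50.92%.
Total: 33% + 50.92% = 83.92%.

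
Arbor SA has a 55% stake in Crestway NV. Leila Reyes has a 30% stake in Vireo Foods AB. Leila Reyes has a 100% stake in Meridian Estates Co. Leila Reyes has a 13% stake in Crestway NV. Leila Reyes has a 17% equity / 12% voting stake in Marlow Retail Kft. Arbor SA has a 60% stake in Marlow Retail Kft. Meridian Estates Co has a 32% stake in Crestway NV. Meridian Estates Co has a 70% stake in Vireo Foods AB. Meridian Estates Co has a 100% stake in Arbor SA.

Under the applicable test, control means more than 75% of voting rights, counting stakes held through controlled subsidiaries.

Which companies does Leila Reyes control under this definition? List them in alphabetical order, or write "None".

Arbor SA, Crestway NV, Meridian Estates Co, Vireo Foods AB

Leila holds 100% of Meridian, so Leila controls Meridian.
Meridian holds 100% of Arbor, so Leila controls Arbor.
Leila and Arbor and Meridian together hold 13% + 55% + 32% = 100% of Crestway, so Leila controls Crestway.
Meridian and Leila together hold 70% + 30% = 100% of Vireo, so Leila controls Vireo.
No other company's threshold is met.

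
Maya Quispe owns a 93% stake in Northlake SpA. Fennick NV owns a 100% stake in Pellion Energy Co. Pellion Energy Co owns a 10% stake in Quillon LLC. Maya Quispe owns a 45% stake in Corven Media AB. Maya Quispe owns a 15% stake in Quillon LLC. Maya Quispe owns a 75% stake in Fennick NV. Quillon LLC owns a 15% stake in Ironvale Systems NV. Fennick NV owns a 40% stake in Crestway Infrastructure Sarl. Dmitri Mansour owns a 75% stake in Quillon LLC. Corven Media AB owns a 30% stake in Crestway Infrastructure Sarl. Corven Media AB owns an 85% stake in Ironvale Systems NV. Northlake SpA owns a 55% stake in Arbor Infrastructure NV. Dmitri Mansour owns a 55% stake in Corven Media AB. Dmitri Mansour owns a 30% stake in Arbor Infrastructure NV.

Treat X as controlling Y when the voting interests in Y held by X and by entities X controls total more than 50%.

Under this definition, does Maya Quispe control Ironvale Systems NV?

No

Maya holds 93% of Northlake, so Maya controls Northlake.
Maya holds 75% of Fennick, so Maya controls Fennick.
Northlake holds 55% of Arbor, so Maya controls Arbor.
Fennick holds 100% of Pellion, so Maya controls Pellion.
Neither Maya nor any entity Maya controls holds any voting interest in Ironvale.
So Maya does not control Ironvale.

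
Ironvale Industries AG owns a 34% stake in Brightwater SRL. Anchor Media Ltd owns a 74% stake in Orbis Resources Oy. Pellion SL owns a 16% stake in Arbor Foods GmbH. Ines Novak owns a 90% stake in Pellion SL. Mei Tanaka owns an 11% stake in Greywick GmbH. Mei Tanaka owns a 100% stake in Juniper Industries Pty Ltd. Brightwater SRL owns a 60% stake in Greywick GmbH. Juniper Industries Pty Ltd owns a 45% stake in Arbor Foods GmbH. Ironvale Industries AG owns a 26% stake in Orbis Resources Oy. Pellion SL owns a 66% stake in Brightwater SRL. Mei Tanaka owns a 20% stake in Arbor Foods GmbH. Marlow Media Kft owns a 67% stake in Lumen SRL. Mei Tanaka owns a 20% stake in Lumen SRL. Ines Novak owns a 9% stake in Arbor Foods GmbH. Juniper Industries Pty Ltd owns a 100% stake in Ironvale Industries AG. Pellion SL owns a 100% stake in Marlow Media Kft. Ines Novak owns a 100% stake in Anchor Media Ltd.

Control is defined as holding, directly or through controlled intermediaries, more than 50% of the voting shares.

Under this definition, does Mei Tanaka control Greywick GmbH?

Mei holds 100% of Juniper, so Mei controls Juniper.
Juniper holds 100% of Ironvale, so Mei controls Ironvale.
Juniper and Mei together hold 45% + 20% = 65% of Arbor, so Mei controls Arbor.
In Greywick, Mei's side holds only 11%, not > 50%.
So Mei does not control Greywick.

No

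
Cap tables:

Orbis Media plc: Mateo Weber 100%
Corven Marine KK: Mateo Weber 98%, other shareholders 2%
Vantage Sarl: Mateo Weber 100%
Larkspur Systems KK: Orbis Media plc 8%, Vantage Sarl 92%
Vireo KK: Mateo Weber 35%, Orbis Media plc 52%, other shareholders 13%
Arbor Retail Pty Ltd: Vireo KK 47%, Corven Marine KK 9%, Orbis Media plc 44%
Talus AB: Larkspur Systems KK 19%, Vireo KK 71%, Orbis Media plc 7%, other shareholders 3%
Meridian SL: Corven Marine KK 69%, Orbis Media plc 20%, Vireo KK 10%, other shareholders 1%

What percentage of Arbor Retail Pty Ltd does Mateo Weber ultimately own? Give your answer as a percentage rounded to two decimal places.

Mateo reaches Arbor along 4 paths.
Via Vireo: 35% × 47% = 16.45%.
Via Orbis → Vireo: 100% × 52% × 47% = 24.44%.
Via Corven: 98% × 9% = 8.82%.
Via Orbis: 100% × 44% = 44%.
Total: 16.45% + 24.44% + 8.82% + 44% = 93.71%.

93.71%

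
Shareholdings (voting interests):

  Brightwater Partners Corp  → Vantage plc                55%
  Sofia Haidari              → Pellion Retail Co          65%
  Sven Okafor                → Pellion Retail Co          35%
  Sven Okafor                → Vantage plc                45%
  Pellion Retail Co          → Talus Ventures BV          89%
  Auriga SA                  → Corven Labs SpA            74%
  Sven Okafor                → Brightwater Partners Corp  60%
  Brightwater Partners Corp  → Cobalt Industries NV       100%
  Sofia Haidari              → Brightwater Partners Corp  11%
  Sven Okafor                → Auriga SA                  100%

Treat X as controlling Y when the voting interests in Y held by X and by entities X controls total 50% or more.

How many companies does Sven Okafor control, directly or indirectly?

5

Sven holds 100% of Auriga, so Sven controls Auriga.
Sven holds 60% of Brightwater, so Sven controls Brightwater.
Sven and Brightwater together hold 45% + 55% = 100% of Vantage, so Sven controls Vantage.
Auriga holds 74% of Corven, so Sven controls Corven.
Brightwater holds 100% of Cobalt, so Sven controls Cobalt.
No other company's threshold is met.
Sven controls 5 companies.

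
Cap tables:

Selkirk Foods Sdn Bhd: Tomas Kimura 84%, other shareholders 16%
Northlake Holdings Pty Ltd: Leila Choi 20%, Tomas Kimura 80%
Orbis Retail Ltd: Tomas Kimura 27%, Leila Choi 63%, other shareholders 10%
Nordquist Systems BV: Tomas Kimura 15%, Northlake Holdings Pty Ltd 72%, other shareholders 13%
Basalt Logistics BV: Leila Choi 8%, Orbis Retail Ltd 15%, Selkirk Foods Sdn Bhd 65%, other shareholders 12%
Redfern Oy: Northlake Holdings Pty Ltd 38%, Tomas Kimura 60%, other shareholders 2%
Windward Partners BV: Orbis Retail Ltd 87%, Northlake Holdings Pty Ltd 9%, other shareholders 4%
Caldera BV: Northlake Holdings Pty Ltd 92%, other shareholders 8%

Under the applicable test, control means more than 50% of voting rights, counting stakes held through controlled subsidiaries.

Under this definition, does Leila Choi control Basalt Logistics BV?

Leila holds 63% of Orbis, so Leila controls Orbis.
Orbis holds 87% of Windward, so Leila controls Windward.
In Basalt, Leila's side holds only 8% + 15% = 23%, not > 50%.
So Leila does not control Basalt.

No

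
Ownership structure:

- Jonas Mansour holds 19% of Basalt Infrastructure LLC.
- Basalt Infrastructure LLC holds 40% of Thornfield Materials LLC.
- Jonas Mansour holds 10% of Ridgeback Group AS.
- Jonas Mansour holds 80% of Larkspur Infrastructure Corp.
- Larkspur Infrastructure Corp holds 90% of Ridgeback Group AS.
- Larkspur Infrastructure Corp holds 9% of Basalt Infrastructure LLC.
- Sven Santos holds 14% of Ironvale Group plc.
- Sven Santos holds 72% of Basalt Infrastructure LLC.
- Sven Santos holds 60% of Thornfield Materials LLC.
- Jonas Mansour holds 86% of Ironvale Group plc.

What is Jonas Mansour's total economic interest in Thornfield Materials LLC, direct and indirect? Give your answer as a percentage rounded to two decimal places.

Jonas reaches Thornfield along 2 paths.
Via Basalt: 19% × 40% = 7.6%.
Via Larkspur → Basalt: 80% × 9% × 40% = 2.88%.
Total: 7.6% + 2.88% = 10.48%.

10.48%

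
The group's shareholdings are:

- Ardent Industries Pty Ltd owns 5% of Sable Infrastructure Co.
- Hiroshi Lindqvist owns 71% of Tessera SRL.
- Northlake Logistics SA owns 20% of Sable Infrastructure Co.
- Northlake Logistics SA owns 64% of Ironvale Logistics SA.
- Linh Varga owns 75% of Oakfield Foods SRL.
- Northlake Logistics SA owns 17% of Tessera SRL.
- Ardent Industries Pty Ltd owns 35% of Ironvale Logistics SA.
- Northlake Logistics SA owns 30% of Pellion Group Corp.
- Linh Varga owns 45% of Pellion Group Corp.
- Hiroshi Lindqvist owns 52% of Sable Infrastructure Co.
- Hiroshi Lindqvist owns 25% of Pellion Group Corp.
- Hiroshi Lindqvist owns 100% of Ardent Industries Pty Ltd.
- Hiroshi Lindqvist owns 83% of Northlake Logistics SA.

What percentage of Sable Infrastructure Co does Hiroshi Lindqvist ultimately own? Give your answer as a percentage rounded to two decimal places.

Hiroshi reaches Sable along 3 paths.
Via Northlake: 83% × 20% = 16.6%.
Direct stake: 52% = 52%.
Via Ardent: 100% × 5% = 5%.
Total: 16.6% + 52% + 5% = 73.6%.
Rounded: 73.60%.

73.60%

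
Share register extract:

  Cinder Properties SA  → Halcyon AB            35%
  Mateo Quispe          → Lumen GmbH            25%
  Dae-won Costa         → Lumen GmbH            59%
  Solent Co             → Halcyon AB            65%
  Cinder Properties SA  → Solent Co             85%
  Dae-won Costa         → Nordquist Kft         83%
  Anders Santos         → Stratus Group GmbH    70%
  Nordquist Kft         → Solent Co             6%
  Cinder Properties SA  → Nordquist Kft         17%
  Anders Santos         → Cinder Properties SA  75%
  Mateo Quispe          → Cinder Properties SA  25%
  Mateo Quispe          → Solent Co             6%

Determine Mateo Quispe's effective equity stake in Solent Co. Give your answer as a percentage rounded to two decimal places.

Mateo reaches Solent along 3 paths.
Via Cinder: 25% × 85% = 21.25%.
Direct stake: 6% = 6%.
Via Cinder → Nordquist: 25% × 17% × 6% = 0.255%.
Total: 21.25% + 6% + 0.255% = 27.505%.
Rounded: 27.51%.

27.51%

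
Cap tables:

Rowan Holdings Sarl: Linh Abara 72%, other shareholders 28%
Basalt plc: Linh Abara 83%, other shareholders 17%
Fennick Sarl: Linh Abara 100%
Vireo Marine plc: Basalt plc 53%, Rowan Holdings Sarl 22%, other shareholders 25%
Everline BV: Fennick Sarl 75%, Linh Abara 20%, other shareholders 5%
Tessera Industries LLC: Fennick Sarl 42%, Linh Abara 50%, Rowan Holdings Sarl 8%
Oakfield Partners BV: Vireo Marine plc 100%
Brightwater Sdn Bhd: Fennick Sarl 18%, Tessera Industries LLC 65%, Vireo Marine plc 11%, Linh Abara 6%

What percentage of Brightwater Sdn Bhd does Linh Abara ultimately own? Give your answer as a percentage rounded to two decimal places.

Linh reaches Brightwater along 7 paths.
Via Fennick: 100% × 18% = 18%.
Via Fennick → Tessera: 100% × 42% × 65% = 27.3%.
Via Tessera: 50% × 65% = 32.5%.
Via Rowan → Tessera: 72% × 8% × 65% = 3.744%.
Via Basalt → Vireo: 83% × 53% × 11% = 4.8389%.
Via Rowan → Vireo: 72% × 22% × 11% = 1.7424%.
Direct stake: 6% = 6%.
Total: 18% + 27.3% + 32.5% + 3.744% + 4.8389% + 1.7424% + 6% = 94.1253%.
Rounded: 94.13%.

94.13%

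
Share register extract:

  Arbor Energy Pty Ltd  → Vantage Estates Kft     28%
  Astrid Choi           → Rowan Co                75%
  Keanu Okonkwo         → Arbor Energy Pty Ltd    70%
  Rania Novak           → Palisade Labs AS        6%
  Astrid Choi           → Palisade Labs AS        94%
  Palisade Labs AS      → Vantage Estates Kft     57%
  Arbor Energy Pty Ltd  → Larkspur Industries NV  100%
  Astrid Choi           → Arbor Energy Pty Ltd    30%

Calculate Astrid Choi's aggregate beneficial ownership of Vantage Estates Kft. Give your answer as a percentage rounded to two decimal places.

61.98%

Astrid reaches Vantage along 2 paths.
Via Arbor: 30% × 28% = 8.4%.
Via Palisade: 94% × 57% = 53.58%.
Total: 8.4% + 53.58% = 61.98%.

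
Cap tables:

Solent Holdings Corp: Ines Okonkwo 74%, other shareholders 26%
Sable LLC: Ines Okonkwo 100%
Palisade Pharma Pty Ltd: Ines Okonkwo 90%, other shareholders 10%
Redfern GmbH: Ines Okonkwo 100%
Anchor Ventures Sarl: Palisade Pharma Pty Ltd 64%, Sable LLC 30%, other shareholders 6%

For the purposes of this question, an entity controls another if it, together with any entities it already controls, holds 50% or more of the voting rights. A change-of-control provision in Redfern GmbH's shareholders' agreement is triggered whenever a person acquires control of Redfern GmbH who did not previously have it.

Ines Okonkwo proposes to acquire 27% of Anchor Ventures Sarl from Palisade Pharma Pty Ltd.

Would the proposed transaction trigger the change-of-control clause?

No

The purchase adds only to Ines's holdings (Palisade's stake shrinks), so Ines is the only person who could newly come to control Redfern.
Ines holds 100% of Redfern, so Ines controls Redfern.
So Ines already controls Redfern before the transaction.
After the purchase, Ines holds 27% of Anchor directly, and Palisade's stake falls to 37%.
Ines controlled Redfern already, so this is not a new person acquiring control; every other person's position is unchanged or reduced.
No new person acquires control, so the clause is not triggered.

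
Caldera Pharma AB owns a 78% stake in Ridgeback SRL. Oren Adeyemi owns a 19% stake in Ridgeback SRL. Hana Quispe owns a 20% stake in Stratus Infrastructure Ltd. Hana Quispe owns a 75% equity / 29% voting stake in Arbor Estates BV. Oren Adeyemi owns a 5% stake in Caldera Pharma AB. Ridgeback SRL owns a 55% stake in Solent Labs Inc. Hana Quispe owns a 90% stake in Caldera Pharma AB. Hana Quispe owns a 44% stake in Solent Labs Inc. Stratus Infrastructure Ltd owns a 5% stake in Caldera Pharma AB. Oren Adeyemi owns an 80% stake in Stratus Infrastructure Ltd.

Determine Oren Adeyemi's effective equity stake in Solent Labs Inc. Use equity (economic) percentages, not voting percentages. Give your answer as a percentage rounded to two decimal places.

Oren reaches Solent along 3 paths.
Via Stratus → Caldera → Ridgeback: 80% × 5% × 78% × 55% = 1.716%.
Via Caldera → Ridgeback: 5% × 78% × 55% = 2.145%.
Via Ridgeback: 19% × 55% = 10.45%.
Total: 1.716% + 2.145% + 10.45% = 14.311%.
Rounded: 14.31%.

14.31%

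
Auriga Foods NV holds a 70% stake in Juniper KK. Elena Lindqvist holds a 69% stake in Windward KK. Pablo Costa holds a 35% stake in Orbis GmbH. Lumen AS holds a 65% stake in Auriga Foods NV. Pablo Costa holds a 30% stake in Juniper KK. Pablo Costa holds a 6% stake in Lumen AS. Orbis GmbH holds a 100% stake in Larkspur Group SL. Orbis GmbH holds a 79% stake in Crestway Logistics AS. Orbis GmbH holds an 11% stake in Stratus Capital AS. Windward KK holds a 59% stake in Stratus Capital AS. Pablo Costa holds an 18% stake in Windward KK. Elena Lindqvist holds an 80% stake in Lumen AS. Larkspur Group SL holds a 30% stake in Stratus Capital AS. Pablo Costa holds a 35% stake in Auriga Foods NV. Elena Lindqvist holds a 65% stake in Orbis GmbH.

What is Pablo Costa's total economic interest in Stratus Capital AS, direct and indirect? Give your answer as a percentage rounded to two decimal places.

Pablo reaches Stratus along 3 paths.
Via Orbis → Larkspur: 35% × 100% × 30% = 10.5%.
Via Orbis: 35% × 11% = 3.85%.
Via Windward: 18% × 59% = 10.62%.
Total: 10.5% + 3.85% + 10.62% = 24.97%.

24.97%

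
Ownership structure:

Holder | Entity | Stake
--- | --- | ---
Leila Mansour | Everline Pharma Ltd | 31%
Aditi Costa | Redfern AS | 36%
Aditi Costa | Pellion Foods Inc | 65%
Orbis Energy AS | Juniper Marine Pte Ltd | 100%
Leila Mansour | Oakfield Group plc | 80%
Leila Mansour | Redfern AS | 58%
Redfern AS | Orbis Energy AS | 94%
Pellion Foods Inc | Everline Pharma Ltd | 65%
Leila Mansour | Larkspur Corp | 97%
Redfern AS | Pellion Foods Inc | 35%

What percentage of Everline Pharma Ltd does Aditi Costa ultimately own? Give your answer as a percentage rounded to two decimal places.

50.44%

Aditi reaches Everline along 2 paths.
Via Redfern → Pellion: 36% × 35% × 65% = 8.19%.
Via Pellion: 65% × 65% = 42.25%.
Total: 8.19% + 42.25% = 50.44%.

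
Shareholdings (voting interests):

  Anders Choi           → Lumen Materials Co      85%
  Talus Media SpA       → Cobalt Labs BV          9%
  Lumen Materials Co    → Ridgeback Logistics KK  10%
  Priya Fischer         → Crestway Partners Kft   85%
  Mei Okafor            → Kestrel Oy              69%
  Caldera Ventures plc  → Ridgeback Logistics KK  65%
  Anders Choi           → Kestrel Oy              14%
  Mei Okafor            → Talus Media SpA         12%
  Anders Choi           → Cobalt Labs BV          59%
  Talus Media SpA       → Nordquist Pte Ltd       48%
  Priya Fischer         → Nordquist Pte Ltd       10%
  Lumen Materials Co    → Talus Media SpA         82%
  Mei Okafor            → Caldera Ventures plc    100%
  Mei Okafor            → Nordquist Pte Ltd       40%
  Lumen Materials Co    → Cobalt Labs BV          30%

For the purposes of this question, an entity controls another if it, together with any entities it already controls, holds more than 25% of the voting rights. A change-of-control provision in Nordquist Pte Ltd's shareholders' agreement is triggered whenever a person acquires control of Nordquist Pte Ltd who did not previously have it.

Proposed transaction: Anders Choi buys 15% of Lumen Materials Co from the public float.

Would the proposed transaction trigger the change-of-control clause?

The purchase changes only Anders's holdings, so Anders is the only person who could newly come to control Nordquist.
Anders holds 85% of Lumen, so Anders controls Lumen.
Lumen holds 82% of Talus, so Anders controls Talus.
Talus holds 48% of Nordquist, so Anders controls Nordquist.
So Anders already controls Nordquist before the transaction.
After the purchase, Anders's direct stake in Lumen rises to 85% + 15% = 100%.
Anders controlled Nordquist already, so this is not a new person acquiring control; every other person's position is unchanged or reduced.
No new person acquires control, so the clause is not triggered.

No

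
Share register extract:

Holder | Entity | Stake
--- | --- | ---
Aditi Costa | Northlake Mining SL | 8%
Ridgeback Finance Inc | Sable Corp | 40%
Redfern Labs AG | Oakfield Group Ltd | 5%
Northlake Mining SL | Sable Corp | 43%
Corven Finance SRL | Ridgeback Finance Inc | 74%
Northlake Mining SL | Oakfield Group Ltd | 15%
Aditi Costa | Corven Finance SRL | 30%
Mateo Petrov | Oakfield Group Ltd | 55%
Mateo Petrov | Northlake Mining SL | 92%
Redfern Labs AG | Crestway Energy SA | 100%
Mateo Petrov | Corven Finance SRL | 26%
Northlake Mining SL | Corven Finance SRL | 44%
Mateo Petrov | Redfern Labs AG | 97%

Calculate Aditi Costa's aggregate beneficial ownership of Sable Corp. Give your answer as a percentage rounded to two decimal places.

13.36%

Aditi reaches Sable along 3 paths.
Via Northlake: 8% × 43% = 3.44%.
Via Corven → Ridgeback: 30% × 74% × 40% = 8.88%.
Via Northlake → Corven → Ridgeback: 8% × 44% × 74% × 40% = 1.04192%.
Total: 3.44% + 8.88% + 1.04192% = 13.36192%.
Rounded: 13.36%.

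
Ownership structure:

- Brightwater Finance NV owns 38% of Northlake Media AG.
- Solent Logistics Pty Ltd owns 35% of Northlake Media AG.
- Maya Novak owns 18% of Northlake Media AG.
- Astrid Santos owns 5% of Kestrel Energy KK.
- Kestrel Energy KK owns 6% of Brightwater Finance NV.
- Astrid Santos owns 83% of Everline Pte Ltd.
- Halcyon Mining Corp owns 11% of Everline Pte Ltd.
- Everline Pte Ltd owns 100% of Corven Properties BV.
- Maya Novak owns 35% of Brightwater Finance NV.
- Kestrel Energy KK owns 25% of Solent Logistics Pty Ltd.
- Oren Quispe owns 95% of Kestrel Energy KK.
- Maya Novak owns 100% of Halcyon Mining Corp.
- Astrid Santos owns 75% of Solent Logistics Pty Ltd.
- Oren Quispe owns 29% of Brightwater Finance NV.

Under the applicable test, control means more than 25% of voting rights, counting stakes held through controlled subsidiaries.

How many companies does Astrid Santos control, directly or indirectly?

Astrid holds 75% of Solent, so Astrid controls Solent.
Astrid holds 83% of Everline, so Astrid controls Everline.
Everline holds 100% of Corven, so Astrid controls Corven.
Solent holds 35% of Northlake, so Astrid controls Northlake.
No other company's threshold is met.
Astrid controls 4 companies.

4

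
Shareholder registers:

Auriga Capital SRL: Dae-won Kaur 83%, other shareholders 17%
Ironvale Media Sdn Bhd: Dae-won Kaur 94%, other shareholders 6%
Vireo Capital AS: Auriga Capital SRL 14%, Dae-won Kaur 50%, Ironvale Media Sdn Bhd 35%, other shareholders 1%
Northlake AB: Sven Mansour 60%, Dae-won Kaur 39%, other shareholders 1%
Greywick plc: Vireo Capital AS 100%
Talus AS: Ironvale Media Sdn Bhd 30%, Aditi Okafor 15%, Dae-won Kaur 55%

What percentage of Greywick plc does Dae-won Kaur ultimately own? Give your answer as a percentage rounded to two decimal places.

Dae-won reaches Greywick along 3 paths.
Via Auriga → Vireo: 83% × 14% × 100% = 11.62%.
Via Vireo: 50% × 100% = 50%.
Via Ironvale → Vireo: 94% × 35% × 100% = 32.9%.
Total: 11.62% + 50% + 32.9% = 94.52%.

94.52%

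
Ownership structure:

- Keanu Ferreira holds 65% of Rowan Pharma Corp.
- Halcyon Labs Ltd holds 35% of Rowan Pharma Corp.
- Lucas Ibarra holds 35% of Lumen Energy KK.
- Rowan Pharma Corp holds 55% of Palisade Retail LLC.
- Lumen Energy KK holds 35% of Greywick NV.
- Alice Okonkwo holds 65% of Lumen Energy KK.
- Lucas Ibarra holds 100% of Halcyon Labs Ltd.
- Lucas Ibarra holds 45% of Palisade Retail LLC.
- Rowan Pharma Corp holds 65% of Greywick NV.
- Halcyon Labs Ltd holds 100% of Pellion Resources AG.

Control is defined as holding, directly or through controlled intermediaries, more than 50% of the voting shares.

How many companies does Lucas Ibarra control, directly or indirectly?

2

Lucas holds 100% of Halcyon, so Lucas controls Halcyon.
Halcyon holds 100% of Pellion, so Lucas controls Pellion.
No other company's threshold is met.
Lucas controls 2 companies.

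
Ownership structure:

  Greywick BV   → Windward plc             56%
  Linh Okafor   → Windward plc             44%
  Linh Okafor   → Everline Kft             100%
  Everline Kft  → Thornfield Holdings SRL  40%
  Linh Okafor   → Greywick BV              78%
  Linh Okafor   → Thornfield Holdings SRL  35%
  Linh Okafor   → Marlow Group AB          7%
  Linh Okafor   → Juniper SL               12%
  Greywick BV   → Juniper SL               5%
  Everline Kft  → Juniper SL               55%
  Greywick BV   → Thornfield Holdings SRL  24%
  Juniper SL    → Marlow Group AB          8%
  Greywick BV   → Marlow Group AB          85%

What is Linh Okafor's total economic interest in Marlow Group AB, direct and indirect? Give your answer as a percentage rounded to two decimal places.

78.97%

Linh reaches Marlow along 5 paths.
Via Greywick: 78% × 85% = 66.3%.
Via Juniper: 12% × 8% = 0.96%.
Via Greywick → Juniper: 78% × 5% × 8% = 0.312%.
Via Everline → Juniper: 100% × 55% × 8% = 4.4%.
Direct stake: 7% = 7%.
Total: 66.3% + 0.96% + 0.312% + 4.4% + 7% = 78.972%.
Rounded: 78.97%.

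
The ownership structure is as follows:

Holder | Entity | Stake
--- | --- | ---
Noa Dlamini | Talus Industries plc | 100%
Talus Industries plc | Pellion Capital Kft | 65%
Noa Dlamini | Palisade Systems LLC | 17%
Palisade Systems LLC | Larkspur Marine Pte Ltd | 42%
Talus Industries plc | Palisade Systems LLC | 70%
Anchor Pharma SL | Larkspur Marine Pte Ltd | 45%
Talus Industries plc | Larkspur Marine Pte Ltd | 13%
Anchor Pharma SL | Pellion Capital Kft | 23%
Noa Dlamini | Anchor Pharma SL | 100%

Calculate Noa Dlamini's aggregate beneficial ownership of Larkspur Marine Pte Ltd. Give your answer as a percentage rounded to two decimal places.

Noa reaches Larkspur along 4 paths.
Via Talus → Palisade: 100% × 70% × 42% = 29.4%.
Via Palisade: 17% × 42% = 7.14%.
Via Anchor: 100% × 45% = 45%.
Via Talus: 100% × 13% = 13%.
Total: 29.4% + 7.14% + 45% + 13% = 94.54%.

94.54%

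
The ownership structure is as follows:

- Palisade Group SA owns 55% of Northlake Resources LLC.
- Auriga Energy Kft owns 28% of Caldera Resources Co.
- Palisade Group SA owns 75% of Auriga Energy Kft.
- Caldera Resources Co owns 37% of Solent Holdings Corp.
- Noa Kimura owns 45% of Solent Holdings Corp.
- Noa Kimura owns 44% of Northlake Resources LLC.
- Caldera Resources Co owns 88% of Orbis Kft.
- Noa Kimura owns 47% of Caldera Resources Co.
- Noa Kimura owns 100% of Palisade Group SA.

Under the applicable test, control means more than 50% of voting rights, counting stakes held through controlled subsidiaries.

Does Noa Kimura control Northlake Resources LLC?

Yes

Noa holds 100% of Palisade, so Noa controls Palisade.
Palisade and Noa together hold 55% + 44% = 99% of Northlake, so Noa controls Northlake.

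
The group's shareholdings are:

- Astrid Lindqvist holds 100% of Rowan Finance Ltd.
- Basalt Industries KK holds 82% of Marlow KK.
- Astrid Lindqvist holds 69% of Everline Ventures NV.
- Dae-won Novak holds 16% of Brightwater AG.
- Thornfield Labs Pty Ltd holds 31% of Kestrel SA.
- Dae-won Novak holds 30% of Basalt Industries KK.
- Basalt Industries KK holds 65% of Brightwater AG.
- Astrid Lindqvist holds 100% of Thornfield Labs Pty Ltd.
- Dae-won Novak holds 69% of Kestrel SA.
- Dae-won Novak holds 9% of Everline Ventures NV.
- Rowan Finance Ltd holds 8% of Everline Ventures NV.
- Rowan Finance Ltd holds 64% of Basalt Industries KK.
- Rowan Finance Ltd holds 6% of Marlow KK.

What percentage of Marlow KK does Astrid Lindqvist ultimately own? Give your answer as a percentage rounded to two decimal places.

Astrid reaches Marlow along 2 paths.
Via Rowan: 100% × 6% = 6%.
Via Rowan → Basalt: 100% × 64% × 82% = 52.48%.
Total: 6% + 52.48% = 58.48%.

58.48%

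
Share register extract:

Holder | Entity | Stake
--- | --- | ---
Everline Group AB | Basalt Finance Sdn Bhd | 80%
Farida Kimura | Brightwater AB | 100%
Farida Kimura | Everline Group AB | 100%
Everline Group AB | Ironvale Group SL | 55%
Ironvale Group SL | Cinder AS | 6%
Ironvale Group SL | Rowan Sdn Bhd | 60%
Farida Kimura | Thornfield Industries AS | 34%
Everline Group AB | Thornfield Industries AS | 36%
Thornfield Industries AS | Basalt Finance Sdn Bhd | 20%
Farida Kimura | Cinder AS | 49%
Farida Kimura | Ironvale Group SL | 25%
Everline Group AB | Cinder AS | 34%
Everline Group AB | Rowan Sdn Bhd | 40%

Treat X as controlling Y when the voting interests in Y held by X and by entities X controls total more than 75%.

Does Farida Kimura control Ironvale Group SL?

Farida holds 100% of Everline, so Farida controls Everline.
Everline and Farida together hold 55% + 25% = 80% of Ironvale, so Farida controls Ironvale.

Yes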